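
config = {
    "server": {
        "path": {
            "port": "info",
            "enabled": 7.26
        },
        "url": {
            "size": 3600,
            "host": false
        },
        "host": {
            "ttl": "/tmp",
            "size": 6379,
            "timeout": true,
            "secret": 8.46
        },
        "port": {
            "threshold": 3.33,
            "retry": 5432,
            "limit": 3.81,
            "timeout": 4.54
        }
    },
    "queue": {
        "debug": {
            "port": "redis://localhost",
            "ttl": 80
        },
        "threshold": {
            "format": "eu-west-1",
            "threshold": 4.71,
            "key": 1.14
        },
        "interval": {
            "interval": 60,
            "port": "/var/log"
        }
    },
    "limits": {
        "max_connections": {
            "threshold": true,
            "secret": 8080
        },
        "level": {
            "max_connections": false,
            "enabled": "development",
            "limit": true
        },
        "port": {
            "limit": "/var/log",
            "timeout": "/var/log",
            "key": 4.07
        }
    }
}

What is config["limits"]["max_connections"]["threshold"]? True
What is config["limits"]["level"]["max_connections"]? False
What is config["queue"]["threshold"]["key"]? 1.14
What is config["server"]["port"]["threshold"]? 3.33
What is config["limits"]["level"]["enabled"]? "development"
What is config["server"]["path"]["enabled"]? 7.26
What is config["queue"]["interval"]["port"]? "/var/log"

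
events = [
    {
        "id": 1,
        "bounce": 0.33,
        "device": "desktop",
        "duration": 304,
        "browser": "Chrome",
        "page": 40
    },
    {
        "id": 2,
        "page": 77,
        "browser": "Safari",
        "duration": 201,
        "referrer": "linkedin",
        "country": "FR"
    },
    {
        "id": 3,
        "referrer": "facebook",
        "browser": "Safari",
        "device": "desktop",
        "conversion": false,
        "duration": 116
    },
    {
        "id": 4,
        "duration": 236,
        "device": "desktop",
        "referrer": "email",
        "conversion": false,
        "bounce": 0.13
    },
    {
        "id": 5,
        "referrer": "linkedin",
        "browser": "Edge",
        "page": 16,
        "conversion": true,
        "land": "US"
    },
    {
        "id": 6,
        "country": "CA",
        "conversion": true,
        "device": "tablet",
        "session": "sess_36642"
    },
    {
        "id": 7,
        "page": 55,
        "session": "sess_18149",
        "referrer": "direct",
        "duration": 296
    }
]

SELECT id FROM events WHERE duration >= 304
[1]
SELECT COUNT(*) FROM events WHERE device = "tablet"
1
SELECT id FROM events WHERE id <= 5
[1, 2, 3, 4, 5]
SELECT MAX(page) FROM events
77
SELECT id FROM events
[1, 2, 3, 4, 5, 6, 7]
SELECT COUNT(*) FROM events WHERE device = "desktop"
3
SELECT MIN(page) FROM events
16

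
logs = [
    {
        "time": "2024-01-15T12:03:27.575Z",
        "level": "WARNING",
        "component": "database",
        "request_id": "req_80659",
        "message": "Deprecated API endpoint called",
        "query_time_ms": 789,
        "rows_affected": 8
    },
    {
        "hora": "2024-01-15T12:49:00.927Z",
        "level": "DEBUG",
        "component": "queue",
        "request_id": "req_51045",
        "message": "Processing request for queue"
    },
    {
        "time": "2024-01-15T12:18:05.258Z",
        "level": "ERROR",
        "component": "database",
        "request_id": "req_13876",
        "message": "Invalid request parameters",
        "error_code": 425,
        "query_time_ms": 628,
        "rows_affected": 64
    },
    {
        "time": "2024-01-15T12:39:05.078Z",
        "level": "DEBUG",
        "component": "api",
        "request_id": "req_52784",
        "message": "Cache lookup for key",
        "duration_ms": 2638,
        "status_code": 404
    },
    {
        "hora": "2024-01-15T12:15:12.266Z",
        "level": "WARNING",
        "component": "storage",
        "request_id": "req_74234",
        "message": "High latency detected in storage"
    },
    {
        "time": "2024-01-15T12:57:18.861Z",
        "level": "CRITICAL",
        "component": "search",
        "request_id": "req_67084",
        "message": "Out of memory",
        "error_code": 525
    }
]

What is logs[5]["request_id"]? "req_67084"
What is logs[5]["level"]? "CRITICAL"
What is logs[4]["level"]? "WARNING"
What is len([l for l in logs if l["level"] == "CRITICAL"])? 1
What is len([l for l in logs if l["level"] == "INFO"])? 0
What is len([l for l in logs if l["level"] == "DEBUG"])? 2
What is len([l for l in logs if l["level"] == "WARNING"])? 2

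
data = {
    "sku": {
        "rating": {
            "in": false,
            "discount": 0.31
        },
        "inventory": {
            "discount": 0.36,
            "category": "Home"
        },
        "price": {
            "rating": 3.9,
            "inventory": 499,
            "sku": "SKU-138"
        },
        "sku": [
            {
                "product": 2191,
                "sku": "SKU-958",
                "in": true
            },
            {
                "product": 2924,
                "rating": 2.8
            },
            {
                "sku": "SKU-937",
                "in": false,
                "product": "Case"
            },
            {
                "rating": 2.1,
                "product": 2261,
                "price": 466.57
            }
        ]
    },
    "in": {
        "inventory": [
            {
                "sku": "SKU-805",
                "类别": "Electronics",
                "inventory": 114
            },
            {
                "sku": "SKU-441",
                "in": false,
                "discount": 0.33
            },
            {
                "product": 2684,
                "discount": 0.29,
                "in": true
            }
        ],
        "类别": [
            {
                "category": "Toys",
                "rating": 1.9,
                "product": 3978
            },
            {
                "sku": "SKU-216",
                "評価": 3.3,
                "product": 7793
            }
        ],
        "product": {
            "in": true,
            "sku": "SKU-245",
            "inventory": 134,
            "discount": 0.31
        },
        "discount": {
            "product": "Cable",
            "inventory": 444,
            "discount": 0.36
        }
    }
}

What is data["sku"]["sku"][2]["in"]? False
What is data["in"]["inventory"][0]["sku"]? "SKU-805"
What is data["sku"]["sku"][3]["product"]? 2261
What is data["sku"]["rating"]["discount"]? 0.31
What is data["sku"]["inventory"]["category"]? "Home"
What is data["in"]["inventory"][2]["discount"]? 0.29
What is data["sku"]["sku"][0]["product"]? 2191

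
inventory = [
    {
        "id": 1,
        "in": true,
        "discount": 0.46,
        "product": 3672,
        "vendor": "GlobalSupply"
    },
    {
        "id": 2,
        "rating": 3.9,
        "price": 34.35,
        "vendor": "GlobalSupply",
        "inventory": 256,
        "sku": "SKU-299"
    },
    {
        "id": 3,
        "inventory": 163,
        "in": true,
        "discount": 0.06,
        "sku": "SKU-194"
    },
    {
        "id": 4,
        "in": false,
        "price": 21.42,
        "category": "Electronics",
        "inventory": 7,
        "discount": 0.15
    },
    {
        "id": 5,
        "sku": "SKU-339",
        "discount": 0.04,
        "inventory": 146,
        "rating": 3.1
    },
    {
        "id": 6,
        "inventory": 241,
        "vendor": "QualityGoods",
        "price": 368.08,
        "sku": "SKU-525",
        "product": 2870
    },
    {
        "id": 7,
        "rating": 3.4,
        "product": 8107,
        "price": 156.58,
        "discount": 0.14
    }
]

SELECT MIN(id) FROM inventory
1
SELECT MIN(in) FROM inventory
False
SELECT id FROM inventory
[1, 2, 3, 4, 5, 6, 7]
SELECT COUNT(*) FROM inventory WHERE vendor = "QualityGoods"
1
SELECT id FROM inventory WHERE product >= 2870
[1, 6, 7]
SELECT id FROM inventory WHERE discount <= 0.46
[1, 3, 4, 5, 7]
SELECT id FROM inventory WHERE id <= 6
[1, 2, 3, 4, 5, 6]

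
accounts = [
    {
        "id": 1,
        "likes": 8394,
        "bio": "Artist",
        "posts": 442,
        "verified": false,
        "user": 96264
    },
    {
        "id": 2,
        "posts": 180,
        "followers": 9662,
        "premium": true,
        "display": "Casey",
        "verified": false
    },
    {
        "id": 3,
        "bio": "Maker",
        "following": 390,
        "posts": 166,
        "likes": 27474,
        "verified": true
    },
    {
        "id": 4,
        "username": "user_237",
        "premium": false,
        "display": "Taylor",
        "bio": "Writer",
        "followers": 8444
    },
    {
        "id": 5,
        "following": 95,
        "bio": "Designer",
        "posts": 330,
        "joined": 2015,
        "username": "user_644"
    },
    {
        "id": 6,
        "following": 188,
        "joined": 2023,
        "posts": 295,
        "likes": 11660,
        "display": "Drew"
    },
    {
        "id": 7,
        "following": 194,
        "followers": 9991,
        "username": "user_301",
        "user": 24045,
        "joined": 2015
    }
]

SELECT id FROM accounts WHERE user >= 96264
[1]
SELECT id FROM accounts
[1, 2, 3, 4, 5, 6, 7]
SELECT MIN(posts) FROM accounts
166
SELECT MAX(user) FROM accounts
96264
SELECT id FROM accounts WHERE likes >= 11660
[3, 6]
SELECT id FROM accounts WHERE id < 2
[1]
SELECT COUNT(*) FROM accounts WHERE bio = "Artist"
1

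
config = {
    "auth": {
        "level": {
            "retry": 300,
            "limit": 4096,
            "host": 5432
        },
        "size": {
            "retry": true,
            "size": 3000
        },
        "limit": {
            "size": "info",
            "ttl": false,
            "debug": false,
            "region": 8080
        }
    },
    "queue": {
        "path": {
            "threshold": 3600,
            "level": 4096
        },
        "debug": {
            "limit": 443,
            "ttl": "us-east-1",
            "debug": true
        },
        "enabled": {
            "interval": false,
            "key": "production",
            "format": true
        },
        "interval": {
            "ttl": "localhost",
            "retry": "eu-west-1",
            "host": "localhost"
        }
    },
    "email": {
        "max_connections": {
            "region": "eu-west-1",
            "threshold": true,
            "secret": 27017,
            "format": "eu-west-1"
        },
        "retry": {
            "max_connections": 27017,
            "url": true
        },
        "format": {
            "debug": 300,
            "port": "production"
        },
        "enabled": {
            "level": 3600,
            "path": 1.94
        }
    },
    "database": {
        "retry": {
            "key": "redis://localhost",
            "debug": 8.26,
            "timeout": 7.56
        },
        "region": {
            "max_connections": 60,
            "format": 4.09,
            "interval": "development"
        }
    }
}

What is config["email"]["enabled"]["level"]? 3600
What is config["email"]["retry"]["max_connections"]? 27017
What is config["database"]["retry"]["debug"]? 8.26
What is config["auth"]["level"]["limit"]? 4096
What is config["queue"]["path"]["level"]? 4096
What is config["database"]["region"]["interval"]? "development"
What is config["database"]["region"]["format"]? 4.09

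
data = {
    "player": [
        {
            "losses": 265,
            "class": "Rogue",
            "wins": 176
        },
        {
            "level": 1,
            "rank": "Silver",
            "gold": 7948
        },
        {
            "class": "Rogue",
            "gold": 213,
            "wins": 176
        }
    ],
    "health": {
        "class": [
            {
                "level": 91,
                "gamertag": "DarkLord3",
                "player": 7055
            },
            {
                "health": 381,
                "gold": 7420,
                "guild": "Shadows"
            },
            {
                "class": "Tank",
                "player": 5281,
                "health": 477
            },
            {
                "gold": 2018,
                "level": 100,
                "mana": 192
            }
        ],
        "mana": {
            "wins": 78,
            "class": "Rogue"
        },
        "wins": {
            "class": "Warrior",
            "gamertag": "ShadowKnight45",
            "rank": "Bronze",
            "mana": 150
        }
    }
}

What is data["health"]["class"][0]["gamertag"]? "DarkLord3"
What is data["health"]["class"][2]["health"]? 477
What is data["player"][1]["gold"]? 7948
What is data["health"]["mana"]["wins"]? 78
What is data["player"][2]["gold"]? 213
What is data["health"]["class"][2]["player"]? 5281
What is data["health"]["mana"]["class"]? "Rogue"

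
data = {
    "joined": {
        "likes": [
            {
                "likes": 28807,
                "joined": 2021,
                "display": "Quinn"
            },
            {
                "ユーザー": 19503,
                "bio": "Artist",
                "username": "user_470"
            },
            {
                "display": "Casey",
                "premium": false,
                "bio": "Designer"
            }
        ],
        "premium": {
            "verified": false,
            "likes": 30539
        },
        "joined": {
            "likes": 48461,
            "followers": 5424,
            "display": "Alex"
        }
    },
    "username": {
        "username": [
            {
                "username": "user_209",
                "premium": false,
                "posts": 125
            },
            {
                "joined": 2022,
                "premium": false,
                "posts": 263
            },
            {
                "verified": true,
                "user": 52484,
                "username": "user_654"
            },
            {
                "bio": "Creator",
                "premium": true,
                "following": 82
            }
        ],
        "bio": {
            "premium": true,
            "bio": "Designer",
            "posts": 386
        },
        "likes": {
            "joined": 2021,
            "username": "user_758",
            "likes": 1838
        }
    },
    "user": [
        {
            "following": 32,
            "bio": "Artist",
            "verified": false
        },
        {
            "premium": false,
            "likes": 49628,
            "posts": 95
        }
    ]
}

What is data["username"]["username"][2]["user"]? 52484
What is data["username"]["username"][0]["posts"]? 125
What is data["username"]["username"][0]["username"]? "user_209"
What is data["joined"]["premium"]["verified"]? False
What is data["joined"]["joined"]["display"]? "Alex"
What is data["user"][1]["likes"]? 49628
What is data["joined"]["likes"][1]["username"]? "user_470"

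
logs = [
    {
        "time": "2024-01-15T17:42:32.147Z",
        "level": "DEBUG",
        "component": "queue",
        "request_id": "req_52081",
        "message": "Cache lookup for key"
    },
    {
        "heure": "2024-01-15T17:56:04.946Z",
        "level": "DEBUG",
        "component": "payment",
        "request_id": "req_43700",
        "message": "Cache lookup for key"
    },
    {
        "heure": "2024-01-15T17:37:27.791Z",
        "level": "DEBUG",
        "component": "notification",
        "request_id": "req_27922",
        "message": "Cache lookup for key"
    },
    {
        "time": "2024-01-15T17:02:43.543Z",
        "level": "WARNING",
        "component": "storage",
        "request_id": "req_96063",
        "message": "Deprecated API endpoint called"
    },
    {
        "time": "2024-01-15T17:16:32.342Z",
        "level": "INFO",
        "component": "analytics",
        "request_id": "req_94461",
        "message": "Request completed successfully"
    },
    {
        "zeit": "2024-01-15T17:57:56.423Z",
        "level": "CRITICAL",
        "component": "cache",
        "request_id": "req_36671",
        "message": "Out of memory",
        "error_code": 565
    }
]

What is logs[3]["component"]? "storage"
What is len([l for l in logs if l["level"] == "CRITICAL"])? 1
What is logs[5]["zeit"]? "2024-01-15T17:57:56.423Z"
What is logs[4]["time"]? "2024-01-15T17:16:32.342Z"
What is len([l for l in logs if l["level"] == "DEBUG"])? 3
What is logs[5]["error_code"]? 565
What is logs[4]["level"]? "INFO"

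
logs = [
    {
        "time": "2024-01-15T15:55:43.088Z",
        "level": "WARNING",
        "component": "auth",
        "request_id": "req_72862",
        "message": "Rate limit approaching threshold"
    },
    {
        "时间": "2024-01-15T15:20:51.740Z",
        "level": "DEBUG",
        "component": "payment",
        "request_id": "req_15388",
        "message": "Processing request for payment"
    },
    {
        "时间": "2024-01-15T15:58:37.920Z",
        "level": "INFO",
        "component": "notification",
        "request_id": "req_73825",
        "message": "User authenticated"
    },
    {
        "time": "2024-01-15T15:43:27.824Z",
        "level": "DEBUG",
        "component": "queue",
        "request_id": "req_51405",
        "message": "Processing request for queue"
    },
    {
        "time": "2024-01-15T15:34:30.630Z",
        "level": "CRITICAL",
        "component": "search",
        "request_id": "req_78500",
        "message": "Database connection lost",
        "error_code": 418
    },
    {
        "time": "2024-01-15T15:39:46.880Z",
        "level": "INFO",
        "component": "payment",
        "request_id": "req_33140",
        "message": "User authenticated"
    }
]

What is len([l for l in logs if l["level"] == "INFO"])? 2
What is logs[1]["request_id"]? "req_15388"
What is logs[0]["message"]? "Rate limit approaching threshold"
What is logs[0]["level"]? "WARNING"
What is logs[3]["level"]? "DEBUG"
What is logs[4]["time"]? "2024-01-15T15:34:30.630Z"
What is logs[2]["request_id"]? "req_73825"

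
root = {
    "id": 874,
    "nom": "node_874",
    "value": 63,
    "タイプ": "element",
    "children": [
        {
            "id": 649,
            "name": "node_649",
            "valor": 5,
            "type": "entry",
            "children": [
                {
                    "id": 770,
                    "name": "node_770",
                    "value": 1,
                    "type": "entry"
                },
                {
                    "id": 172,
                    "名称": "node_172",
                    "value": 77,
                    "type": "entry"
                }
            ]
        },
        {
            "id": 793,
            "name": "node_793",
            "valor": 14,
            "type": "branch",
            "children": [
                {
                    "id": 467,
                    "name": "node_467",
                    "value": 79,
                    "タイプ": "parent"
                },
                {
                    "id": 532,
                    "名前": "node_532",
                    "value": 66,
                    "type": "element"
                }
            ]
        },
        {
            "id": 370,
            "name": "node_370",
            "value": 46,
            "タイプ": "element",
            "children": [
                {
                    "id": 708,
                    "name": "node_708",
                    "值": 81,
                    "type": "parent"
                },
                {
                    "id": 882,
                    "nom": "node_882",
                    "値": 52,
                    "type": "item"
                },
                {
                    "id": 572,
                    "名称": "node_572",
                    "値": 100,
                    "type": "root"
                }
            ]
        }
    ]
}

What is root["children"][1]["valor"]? 14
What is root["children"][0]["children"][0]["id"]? 770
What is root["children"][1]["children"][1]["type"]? "element"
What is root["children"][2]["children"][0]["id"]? 708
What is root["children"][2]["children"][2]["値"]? 100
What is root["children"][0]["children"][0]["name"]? "node_770"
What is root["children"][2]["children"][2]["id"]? 572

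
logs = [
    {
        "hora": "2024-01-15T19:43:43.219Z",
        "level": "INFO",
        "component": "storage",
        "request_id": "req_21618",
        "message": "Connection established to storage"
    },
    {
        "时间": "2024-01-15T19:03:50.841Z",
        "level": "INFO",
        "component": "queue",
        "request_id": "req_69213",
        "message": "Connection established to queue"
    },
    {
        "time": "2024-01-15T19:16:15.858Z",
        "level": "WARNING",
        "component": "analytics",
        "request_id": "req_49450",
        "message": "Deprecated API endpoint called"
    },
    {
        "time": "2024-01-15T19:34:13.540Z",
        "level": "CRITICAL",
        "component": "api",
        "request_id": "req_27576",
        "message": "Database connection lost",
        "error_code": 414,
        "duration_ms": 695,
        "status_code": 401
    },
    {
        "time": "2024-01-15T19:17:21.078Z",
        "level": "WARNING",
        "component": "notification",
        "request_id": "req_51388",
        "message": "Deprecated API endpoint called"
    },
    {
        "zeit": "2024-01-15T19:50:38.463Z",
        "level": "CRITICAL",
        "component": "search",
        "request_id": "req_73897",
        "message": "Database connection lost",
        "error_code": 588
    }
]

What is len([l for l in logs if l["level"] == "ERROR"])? 0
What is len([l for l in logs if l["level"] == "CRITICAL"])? 2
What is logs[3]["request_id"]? "req_27576"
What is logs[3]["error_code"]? 414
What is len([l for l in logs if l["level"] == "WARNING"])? 2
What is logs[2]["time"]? "2024-01-15T19:16:15.858Z"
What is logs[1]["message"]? "Connection established to queue"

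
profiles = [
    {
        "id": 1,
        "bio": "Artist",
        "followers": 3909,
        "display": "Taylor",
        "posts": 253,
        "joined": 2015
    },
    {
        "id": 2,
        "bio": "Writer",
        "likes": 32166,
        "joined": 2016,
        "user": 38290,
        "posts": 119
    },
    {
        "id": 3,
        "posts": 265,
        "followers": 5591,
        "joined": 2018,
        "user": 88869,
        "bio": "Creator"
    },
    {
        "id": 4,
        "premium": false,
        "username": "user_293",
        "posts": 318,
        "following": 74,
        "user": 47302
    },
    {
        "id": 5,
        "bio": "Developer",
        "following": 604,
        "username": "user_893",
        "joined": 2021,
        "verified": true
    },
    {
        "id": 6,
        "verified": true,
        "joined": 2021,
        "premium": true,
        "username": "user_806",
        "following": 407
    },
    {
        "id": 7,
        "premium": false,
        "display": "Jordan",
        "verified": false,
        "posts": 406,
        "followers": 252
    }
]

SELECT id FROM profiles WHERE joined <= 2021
[1, 2, 3, 5, 6]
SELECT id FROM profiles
[1, 2, 3, 4, 5, 6, 7]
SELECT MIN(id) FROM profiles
1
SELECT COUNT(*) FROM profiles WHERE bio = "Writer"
1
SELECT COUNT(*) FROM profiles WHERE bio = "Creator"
1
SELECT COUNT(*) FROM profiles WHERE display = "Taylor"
1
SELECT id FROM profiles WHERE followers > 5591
[]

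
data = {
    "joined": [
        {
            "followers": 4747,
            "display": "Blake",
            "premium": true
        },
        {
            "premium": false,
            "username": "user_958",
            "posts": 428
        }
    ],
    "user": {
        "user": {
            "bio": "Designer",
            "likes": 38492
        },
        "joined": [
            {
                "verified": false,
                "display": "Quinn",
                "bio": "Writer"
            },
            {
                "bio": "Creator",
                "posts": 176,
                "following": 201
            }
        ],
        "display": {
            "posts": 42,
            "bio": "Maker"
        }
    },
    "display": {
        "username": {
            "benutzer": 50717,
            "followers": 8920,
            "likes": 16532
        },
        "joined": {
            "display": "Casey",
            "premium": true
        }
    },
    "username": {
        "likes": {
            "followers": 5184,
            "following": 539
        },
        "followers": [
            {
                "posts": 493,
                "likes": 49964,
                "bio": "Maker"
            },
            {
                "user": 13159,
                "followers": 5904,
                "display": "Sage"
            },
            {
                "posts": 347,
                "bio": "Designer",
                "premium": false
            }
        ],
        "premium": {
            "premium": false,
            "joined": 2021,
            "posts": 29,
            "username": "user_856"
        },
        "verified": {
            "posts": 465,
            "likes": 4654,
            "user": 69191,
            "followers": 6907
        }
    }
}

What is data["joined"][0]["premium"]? True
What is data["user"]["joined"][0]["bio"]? "Writer"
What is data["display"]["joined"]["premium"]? True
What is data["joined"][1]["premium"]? False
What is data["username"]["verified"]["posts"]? 465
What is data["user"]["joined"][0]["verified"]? False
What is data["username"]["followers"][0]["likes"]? 49964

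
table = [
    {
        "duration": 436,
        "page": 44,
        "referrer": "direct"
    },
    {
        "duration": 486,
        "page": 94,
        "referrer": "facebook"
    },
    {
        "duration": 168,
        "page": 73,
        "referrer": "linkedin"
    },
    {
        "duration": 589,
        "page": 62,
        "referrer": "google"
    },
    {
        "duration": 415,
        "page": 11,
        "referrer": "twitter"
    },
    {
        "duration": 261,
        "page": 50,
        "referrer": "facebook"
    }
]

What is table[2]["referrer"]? "linkedin"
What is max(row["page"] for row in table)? 94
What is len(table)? 6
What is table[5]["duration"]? 261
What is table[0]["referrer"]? "direct"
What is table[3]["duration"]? 589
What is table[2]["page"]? 73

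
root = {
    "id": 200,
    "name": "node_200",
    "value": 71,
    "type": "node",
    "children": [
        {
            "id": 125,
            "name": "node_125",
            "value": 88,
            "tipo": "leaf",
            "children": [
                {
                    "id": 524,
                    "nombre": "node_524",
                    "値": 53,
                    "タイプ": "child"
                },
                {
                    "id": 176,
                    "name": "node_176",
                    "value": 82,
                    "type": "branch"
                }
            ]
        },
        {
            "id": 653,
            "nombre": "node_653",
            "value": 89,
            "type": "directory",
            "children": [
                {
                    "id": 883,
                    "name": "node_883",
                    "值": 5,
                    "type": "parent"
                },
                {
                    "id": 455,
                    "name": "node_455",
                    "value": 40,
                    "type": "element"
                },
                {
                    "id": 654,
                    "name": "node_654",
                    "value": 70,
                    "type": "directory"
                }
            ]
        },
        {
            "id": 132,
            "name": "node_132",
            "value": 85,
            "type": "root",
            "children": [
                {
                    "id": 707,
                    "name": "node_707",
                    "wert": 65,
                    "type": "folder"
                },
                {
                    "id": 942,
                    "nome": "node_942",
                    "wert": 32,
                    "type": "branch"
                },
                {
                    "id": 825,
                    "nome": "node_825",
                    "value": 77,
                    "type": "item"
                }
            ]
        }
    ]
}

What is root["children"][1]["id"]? 653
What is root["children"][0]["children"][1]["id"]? 176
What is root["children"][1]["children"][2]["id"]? 654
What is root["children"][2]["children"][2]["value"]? 77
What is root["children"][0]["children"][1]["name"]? "node_176"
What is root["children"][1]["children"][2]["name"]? "node_654"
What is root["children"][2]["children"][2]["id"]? 825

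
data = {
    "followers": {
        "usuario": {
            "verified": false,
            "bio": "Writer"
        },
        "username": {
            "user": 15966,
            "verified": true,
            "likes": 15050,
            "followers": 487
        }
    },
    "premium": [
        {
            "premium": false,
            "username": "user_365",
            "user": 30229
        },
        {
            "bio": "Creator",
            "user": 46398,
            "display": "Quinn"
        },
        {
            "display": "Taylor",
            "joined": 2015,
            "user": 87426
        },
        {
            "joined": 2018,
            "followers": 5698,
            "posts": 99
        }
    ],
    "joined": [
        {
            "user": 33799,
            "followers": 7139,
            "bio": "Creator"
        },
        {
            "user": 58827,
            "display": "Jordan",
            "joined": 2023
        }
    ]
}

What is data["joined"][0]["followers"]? 7139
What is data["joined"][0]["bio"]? "Creator"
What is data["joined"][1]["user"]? 58827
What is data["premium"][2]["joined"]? 2015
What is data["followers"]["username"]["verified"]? True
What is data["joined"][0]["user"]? 33799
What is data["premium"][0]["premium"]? False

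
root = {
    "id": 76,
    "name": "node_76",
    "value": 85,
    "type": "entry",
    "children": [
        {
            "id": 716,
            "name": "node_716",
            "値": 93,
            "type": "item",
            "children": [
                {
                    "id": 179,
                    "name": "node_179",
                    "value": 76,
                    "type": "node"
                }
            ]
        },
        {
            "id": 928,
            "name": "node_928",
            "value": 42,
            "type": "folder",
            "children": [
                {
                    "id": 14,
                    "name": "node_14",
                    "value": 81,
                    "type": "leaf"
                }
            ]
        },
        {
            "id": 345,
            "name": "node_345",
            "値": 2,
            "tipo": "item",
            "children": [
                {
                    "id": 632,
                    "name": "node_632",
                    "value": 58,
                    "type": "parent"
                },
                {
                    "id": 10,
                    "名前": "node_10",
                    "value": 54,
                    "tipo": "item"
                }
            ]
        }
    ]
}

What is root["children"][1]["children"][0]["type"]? "leaf"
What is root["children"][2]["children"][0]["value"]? 58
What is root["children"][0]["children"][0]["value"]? 76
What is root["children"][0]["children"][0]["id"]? 179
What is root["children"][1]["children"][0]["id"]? 14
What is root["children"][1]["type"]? "folder"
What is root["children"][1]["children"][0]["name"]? "node_14"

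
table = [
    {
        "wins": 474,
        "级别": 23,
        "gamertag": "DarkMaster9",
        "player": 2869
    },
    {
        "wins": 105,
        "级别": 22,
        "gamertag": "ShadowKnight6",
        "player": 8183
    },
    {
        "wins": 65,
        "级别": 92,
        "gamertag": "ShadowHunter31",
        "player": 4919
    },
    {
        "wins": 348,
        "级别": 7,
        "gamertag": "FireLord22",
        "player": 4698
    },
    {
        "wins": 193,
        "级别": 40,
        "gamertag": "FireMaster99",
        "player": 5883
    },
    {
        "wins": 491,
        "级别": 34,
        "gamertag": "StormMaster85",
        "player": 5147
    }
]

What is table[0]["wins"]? 474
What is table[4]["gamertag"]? "FireMaster99"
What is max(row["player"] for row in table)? 8183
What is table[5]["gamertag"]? "StormMaster85"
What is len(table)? 6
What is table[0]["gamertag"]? "DarkMaster9"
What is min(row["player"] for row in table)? 2869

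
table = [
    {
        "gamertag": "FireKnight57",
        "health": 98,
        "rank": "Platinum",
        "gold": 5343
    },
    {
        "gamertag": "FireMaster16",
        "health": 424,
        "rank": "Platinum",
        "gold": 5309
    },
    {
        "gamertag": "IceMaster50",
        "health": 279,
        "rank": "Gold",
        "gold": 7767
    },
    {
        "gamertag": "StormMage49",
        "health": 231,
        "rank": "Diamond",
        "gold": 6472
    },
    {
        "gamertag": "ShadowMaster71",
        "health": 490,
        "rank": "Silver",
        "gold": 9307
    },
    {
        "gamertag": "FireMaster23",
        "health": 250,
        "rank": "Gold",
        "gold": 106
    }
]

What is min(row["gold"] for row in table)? 106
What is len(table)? 6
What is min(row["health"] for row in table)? 98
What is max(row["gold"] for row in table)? 9307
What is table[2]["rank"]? "Gold"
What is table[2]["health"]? 279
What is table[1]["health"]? 424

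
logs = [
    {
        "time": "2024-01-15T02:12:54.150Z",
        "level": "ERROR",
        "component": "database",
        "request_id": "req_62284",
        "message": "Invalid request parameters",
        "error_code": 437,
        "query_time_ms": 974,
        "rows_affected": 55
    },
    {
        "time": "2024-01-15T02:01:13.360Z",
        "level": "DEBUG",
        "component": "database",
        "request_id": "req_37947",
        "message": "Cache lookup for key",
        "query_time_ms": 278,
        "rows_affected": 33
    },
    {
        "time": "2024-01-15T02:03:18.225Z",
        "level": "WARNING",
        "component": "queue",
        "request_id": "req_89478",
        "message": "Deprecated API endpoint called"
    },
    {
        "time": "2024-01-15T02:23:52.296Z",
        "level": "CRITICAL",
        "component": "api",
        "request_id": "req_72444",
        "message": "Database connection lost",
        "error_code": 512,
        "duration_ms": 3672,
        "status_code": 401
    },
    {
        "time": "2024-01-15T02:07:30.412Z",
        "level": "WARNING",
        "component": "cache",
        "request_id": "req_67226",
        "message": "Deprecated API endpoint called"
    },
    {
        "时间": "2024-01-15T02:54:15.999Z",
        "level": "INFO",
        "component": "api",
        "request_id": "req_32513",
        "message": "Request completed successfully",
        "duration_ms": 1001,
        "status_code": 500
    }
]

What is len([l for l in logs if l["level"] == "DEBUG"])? 1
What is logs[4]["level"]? "WARNING"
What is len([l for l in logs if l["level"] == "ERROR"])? 1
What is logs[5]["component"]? "api"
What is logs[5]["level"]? "INFO"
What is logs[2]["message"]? "Deprecated API endpoint called"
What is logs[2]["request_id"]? "req_89478"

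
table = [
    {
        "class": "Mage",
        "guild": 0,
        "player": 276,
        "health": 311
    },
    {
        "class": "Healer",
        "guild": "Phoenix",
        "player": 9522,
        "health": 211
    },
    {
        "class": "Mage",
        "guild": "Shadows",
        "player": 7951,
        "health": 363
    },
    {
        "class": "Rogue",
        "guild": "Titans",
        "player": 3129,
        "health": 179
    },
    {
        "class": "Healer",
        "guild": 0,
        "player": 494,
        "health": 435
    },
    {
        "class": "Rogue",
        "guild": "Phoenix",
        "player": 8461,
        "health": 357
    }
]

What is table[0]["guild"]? 0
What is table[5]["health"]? 357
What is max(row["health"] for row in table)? 435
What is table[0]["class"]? "Mage"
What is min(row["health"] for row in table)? 179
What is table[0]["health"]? 311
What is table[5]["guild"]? "Phoenix"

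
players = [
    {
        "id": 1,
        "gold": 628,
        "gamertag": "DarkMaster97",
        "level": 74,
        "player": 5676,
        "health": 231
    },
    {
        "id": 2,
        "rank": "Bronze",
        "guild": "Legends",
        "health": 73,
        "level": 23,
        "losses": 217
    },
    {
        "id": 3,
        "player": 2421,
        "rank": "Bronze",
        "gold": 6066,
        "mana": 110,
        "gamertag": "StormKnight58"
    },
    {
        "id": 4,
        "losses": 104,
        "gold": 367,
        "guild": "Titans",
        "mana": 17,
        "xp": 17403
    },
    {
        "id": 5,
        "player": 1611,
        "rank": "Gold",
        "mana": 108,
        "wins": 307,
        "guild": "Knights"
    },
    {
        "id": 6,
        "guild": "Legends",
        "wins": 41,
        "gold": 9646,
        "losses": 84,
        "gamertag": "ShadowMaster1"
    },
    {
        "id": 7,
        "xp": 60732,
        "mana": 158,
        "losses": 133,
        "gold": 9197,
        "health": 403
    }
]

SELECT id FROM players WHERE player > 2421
[1]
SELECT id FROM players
[1, 2, 3, 4, 5, 6, 7]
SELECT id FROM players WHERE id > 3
[4, 5, 6, 7]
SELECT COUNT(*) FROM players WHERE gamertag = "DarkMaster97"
1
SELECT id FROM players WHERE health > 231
[7]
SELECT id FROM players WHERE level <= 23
[2]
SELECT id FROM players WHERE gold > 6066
[6, 7]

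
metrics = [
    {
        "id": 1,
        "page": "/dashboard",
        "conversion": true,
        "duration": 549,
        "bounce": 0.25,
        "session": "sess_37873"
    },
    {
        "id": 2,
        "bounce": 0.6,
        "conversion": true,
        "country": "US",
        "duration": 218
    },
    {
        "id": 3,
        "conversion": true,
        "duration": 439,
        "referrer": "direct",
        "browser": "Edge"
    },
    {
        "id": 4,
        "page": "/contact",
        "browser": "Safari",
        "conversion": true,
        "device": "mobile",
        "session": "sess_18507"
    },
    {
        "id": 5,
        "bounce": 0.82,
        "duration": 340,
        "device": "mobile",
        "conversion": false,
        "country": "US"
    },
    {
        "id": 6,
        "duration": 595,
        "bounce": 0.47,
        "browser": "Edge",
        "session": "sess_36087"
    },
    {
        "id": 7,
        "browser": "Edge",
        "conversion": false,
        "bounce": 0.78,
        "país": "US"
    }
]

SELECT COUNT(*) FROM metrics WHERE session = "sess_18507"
1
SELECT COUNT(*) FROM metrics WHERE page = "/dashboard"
1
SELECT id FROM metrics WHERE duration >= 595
[6]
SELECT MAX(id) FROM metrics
7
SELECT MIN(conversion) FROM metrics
False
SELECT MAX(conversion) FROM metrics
True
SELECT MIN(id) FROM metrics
1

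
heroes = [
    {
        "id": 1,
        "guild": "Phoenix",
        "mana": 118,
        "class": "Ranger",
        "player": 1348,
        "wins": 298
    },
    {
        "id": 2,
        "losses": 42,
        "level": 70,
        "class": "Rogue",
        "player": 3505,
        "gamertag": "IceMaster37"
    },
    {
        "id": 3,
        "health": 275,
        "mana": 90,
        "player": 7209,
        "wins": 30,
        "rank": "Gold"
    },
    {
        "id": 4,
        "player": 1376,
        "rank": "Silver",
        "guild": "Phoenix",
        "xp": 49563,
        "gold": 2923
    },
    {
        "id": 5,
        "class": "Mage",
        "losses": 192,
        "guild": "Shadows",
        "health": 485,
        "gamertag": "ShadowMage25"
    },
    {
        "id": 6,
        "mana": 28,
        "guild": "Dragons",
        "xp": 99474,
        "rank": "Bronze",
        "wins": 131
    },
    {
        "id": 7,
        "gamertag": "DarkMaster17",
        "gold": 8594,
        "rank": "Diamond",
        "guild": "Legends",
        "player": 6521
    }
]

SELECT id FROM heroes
[1, 2, 3, 4, 5, 6, 7]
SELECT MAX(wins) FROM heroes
298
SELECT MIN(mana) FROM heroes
28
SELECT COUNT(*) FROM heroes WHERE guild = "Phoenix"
2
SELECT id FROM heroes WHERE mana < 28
[]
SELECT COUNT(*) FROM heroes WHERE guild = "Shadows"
1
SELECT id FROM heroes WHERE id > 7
[]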